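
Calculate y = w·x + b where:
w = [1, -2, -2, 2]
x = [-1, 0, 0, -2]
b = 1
y = -4

y = (1)(-1) + (-2)(0) + (-2)(0) + (2)(-2) + 1 = -4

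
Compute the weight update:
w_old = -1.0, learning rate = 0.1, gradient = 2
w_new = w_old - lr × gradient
w_new = -1.2

w_new = w - η·∂L/∂w = -1.0 - 0.1×(2) = -1.0 - (0.2) = -1.2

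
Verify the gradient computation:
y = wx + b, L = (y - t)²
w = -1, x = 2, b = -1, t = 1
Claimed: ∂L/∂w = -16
Correct

y = (-1)(2) + -1 = -3
∂L/∂y = 2(y - t) = 2(-3 - 1) = -8
∂y/∂w = x = 2
∂L/∂w = -8 × 2 = -16

Claimed value: -16
Correct: The correct gradient is -16.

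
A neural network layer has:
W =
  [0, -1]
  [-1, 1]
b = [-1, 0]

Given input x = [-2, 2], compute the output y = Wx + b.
y = [-3, 4]

Wx = [0×-2 + -1×2, -1×-2 + 1×2]
   = [-2, 4]
y = Wx + b = [-2 + -1, 4 + 0] = [-3, 4]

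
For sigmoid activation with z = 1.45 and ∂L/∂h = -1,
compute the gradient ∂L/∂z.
∂L/∂z = -0.1539

σ(1.45) = 0.81
σ'(1.45) = σ(1.45)(1 - σ(1.45)) = 0.81 × 0.19 = 0.1539
∂L/∂z = ∂L/∂h · σ'(z) = -1 × 0.1539 = -0.1539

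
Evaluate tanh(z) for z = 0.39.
0.3714

tanh(0.39) = (e^(0.39) - e^(-0.39))/(e^(0.39) + e^(-0.39)) = 0.3714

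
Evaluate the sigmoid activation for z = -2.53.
0.07378

sigmoid(-2.53) = 1/(1 + e^(2.53)) = 1/(1 + 12.55) = 0.07378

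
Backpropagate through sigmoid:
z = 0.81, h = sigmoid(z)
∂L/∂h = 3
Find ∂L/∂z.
∂L/∂z = 0.6393

σ(0.81) = 0.6921
σ'(0.81) = σ(0.81)(1 - σ(0.81)) = 0.6921 × 0.3079 = 0.2131
∂L/∂z = ∂L/∂h · σ'(z) = 3 × 0.2131 = 0.6393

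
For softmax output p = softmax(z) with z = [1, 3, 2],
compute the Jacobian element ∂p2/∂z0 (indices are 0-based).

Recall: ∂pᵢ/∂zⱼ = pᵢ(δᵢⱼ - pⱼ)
∂p2/∂z0 = -0.02203

p = softmax(z) = [0.09003, 0.6652, 0.2447]
p2 = 0.2447, p0 = 0.09003

∂p2/∂z0 = -p2 × p0 = -0.2447 × 0.09003 = -0.02203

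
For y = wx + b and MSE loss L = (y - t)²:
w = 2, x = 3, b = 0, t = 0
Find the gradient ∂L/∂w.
∂L/∂w = 36

y = wx + b = (2)(3) + 0 = 6
∂L/∂y = 2(y - t) = 2(6 - 0) = 12
∂y/∂w = x = 3
∂L/∂w = ∂L/∂y · ∂y/∂w = 12 × 3 = 36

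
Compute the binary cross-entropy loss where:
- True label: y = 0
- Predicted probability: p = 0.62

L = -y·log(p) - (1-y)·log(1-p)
L = 0.9676

L = -0·log(0.62) - 1·log(0.38) = -log(0.38) = 0.9676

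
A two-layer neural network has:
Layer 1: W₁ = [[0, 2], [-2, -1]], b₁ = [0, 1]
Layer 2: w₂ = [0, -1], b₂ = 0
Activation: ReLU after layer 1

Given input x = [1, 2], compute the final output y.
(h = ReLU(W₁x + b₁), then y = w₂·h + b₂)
y = 0

Layer 1 pre-activation: z₁ = [4, -3]
After ReLU: h = [4, 0]
Layer 2 output: y = 0×4 + -1×0 + 0 = 0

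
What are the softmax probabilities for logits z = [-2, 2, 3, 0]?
p = [0.0047, 0.2583, 0.702, 0.035]

exp(z) = [0.1353, 7.389, 20.09, 1]
Sum = 28.61
p = [0.0047, 0.2583, 0.702, 0.035]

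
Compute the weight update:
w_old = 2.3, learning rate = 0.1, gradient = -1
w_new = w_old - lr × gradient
w_new = 2.4

w_new = w - η·∂L/∂w = 2.3 - 0.1×(-1) = 2.3 - (-0.1) = 2.4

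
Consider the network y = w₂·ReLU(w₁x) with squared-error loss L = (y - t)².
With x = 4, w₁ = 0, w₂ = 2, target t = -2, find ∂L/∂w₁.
∂L/∂w₁ = 0

Forward pass:
z = w₁x = 0×4 = 0
h = ReLU(0) = 0
y = w₂h = 2×0 = 0

Backward pass:
∂L/∂y = 2(y - t) = 2(0 - -2) = 4
∂y/∂h = w₂ = 2
∂h/∂z = 0 (ReLU derivative)
∂z/∂w₁ = x = 4

∂L/∂w₁ = 4 × 2 × 0 × 4 = 0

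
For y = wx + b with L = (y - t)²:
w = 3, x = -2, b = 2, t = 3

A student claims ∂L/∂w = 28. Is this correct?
Correct

y = (3)(-2) + 2 = -4
∂L/∂y = 2(y - t) = 2(-4 - 3) = -14
∂y/∂w = x = -2
∂L/∂w = -14 × -2 = 28

Claimed value: 28
Correct: The correct gradient is 28.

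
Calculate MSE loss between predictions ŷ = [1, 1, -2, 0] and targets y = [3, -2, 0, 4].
MSE = 8.25

MSE = (1/4)((1-3)² + (1--2)² + (-2-0)² + (0-4)²) = (1/4)(4 + 9 + 4 + 16) = 8.25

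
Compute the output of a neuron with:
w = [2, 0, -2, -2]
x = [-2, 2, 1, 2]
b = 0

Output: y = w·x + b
y = -10

y = (2)(-2) + (0)(2) + (-2)(1) + (-2)(2) + 0 = -10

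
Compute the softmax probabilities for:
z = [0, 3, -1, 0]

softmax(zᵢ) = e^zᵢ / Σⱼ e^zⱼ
p = [0.0445, 0.8945, 0.0164, 0.0445]

exp(z) = [1, 20.09, 0.3679, 1]
Sum = 22.45
p = [0.0445, 0.8945, 0.0164, 0.0445]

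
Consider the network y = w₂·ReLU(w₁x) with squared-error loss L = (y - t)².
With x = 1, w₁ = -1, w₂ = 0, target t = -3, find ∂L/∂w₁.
∂L/∂w₁ = 0

Forward pass:
z = w₁x = -1×1 = -1
h = ReLU(-1) = 0
y = w₂h = 0×0 = 0

Backward pass:
∂L/∂y = 2(y - t) = 2(0 - -3) = 6
∂y/∂h = w₂ = 0
∂h/∂z = 0 (ReLU derivative)
∂z/∂w₁ = x = 1

∂L/∂w₁ = 6 × 0 × 0 × 1 = 0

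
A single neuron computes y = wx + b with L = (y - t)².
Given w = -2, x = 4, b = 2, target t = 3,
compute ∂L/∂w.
∂L/∂w = -72

y = wx + b = (-2)(4) + 2 = -6
∂L/∂y = 2(y - t) = 2(-6 - 3) = -18
∂y/∂w = x = 4
∂L/∂w = ∂L/∂y · ∂y/∂w = -18 × 4 = -72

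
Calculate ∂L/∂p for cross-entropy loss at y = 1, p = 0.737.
∂L/∂p = -1.357

∂L/∂p = -y/p + (1-y)/(1-p) = -1/0.737 + 0 = -1.357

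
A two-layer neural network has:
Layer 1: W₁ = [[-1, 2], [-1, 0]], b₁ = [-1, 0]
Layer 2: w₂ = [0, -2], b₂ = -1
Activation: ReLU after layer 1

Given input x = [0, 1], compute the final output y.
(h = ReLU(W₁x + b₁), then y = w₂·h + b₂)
y = -1

Layer 1 pre-activation: z₁ = [1, 0]
After ReLU: h = [1, 0]
Layer 2 output: y = 0×1 + -2×0 + -1 = -1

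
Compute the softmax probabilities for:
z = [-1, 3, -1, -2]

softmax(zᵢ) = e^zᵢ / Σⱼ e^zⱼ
p = [0.0176, 0.9584, 0.0176, 0.0065]

exp(z) = [0.3679, 20.09, 0.3679, 0.1353]
Sum = 20.96
p = [0.0176, 0.9584, 0.0176, 0.0065]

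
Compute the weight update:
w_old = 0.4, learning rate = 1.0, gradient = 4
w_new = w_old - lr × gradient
w_new = -3.6

w_new = w - η·∂L/∂w = 0.4 - 1.0×(4) = 0.4 - (4) = -3.6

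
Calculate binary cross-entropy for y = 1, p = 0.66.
L = 0.4155

L = -1·log(0.66) - 0·log(0.34) = -log(0.66) = 0.4155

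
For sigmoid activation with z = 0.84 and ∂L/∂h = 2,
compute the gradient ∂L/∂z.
∂L/∂z = 0.4212

σ(0.84) = 0.6985
σ'(0.84) = σ(0.84)(1 - σ(0.84)) = 0.6985 × 0.3015 = 0.2106
∂L/∂z = ∂L/∂h · σ'(z) = 2 × 0.2106 = 0.4212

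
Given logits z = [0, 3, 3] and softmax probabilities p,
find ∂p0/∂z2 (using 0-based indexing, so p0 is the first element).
∂p0/∂z2 = -0.01185

p = softmax(z) = [0.02429, 0.4879, 0.4879]
p0 = 0.02429, p2 = 0.4879

∂p0/∂z2 = -p0 × p2 = -0.02429 × 0.4879 = -0.01185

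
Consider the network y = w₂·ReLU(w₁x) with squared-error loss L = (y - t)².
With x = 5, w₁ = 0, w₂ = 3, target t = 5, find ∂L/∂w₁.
∂L/∂w₁ = 0

Forward pass:
z = w₁x = 0×5 = 0
h = ReLU(0) = 0
y = w₂h = 3×0 = 0

Backward pass:
∂L/∂y = 2(y - t) = 2(0 - 5) = -10
∂y/∂h = w₂ = 3
∂h/∂z = 0 (ReLU derivative)
∂z/∂w₁ = x = 5

∂L/∂w₁ = -10 × 3 × 0 × 5 = 0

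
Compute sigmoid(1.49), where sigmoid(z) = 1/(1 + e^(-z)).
0.8161

sigmoid(1.49) = 1/(1 + e^(-1.49)) = 1/(1 + 0.2254) = 0.8161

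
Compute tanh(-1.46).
-0.8977

tanh(-1.46) = (e^(-1.46) - e^(1.46))/(e^(-1.46) + e^(1.46)) = -0.8977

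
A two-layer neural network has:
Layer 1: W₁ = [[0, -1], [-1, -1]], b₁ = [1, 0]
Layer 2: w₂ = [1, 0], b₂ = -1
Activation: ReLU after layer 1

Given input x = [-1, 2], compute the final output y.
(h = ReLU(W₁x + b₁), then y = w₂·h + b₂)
y = -1

Layer 1 pre-activation: z₁ = [-1, -1]
After ReLU: h = [0, 0]
Layer 2 output: y = 1×0 + 0×0 + -1 = -1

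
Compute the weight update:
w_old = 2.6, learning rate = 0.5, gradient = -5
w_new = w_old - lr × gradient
w_new = 5.1

w_new = w - η·∂L/∂w = 2.6 - 0.5×(-5) = 2.6 - (-2.5) = 5.1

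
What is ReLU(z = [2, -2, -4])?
h = [2, 0, 0]

ReLU applied element-wise: max(0,2)=2, max(0,-2)=0, max(0,-4)=0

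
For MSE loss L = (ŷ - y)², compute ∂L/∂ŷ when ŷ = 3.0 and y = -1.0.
∂L/∂ŷ = 8.0

∂L/∂ŷ = 2(ŷ - y) = 2(3.0 - -1.0) = 2(4.0) = 8.0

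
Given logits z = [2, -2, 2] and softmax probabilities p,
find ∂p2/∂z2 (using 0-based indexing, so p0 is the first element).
∂p2/∂z2 = 0.25

p = softmax(z) = [0.4955, 0.009075, 0.4955]
p2 = 0.4955

∂p2/∂z2 = p2(1 - p2) = 0.4955 × (1 - 0.4955) = 0.25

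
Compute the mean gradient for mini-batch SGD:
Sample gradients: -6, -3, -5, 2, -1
Average gradient = -2.6

Average = (1/5)(-6 + -3 + -5 + 2 + -1) = -13/5 = -2.6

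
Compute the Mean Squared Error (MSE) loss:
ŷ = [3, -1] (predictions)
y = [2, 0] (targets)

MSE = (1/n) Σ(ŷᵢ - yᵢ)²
MSE = 1

MSE = (1/2)((3-2)² + (-1-0)²) = (1/2)(1 + 1) = 1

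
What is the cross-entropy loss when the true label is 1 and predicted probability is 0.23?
L = 1.47

L = -1·log(0.23) - 0·log(0.77) = -log(0.23) = 1.47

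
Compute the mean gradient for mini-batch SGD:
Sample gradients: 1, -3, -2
Average gradient = -1.333

Average = (1/3)(1 + -3 + -2) = -4/3 = -1.333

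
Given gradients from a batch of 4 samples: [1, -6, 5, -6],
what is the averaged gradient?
Average gradient = -1.5

Average = (1/4)(1 + -6 + 5 + -6) = -6/4 = -1.5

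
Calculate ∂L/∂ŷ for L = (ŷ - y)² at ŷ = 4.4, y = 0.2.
∂L/∂ŷ = 8.4

∂L/∂ŷ = 2(ŷ - y) = 2(4.4 - 0.2) = 2(4.2) = 8.4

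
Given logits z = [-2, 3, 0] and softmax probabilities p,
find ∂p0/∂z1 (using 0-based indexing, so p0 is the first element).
∂p0/∂z1 = -0.006036

p = softmax(z) = [0.006377, 0.9465, 0.04712]
p0 = 0.006377, p1 = 0.9465

∂p0/∂z1 = -p0 × p1 = -0.006377 × 0.9465 = -0.006036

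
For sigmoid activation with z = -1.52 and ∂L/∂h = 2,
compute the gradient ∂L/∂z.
∂L/∂z = 0.2945

σ(-1.52) = 0.1795
σ'(-1.52) = σ(-1.52)(1 - σ(-1.52)) = 0.1795 × 0.8205 = 0.1473
∂L/∂z = ∂L/∂h · σ'(z) = 2 × 0.1473 = 0.2945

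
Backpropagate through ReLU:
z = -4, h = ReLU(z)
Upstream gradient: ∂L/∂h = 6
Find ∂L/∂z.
∂L/∂z = 0

h = ReLU(-4) = 0
Since z < 0: ∂h/∂z = 0
∂L/∂z = ∂L/∂h · ∂h/∂z = 6 × 0 = 0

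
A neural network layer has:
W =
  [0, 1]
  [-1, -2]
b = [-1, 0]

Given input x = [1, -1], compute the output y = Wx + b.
y = [-2, 1]

Wx = [0×1 + 1×-1, -1×1 + -2×-1]
   = [-1, 1]
y = Wx + b = [-1 + -1, 1 + 0] = [-2, 1]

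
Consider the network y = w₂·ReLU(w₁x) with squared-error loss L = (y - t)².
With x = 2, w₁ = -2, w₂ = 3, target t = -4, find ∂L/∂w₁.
∂L/∂w₁ = 0

Forward pass:
z = w₁x = -2×2 = -4
h = ReLU(-4) = 0
y = w₂h = 3×0 = 0

Backward pass:
∂L/∂y = 2(y - t) = 2(0 - -4) = 8
∂y/∂h = w₂ = 3
∂h/∂z = 0 (ReLU derivative)
∂z/∂w₁ = x = 2

∂L/∂w₁ = 8 × 3 × 0 × 2 = 0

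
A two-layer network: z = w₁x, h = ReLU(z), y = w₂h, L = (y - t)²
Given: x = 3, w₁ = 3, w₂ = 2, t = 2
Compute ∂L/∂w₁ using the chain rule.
∂L/∂w₁ = 192

Forward pass:
z = w₁x = 3×3 = 9
h = ReLU(9) = 9
y = w₂h = 2×9 = 18

Backward pass:
∂L/∂y = 2(y - t) = 2(18 - 2) = 32
∂y/∂h = w₂ = 2
∂h/∂z = 1 (ReLU derivative)
∂z/∂w₁ = x = 3

∂L/∂w₁ = 32 × 2 × 1 × 3 = 192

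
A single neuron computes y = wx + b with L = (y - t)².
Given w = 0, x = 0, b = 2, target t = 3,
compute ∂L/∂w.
∂L/∂w = 0

y = wx + b = (0)(0) + 2 = 2
∂L/∂y = 2(y - t) = 2(2 - 3) = -2
∂y/∂w = x = 0
∂L/∂w = ∂L/∂y · ∂y/∂w = -2 × 0 = 0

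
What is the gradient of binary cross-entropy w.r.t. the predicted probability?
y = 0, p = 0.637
∂L/∂p = 2.755

∂L/∂p = -y/p + (1-y)/(1-p) = 0 + 1/0.363 = 2.755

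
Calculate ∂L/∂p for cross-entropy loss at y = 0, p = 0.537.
∂L/∂p = 2.16

∂L/∂p = -y/p + (1-y)/(1-p) = 0 + 1/0.463 = 2.16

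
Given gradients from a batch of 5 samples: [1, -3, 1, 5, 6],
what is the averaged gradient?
Average gradient = 2

Average = (1/5)(1 + -3 + 1 + 5 + 6) = 10/5 = 2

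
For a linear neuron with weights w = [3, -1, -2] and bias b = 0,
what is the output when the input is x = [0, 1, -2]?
y = 3

y = (3)(0) + (-1)(1) + (-2)(-2) + 0 = 3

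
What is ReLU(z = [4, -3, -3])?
h = [4, 0, 0]

ReLU applied element-wise: max(0,4)=4, max(0,-3)=0, max(0,-3)=0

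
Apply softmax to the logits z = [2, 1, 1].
p = [0.5761, 0.2119, 0.2119]

exp(z) = [7.389, 2.718, 2.718]
Sum = 12.83
p = [0.5761, 0.2119, 0.2119]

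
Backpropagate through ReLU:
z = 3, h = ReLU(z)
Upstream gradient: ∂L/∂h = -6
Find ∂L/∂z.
∂L/∂z = -6

h = ReLU(3) = 3
Since z > 0: ∂h/∂z = 1
∂L/∂z = ∂L/∂h · ∂h/∂z = -6 × 1 = -6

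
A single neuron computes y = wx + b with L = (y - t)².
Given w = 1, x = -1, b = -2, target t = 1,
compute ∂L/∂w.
∂L/∂w = 8

y = wx + b = (1)(-1) + -2 = -3
∂L/∂y = 2(y - t) = 2(-3 - 1) = -8
∂y/∂w = x = -1
∂L/∂w = ∂L/∂y · ∂y/∂w = -8 × -1 = 8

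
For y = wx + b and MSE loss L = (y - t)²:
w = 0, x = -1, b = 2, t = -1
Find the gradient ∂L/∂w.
∂L/∂w = -6

y = wx + b = (0)(-1) + 2 = 2
∂L/∂y = 2(y - t) = 2(2 - -1) = 6
∂y/∂w = x = -1
∂L/∂w = ∂L/∂y · ∂y/∂w = 6 × -1 = -6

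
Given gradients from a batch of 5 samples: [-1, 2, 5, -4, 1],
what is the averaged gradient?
Average gradient = 0.6

Average = (1/5)(-1 + 2 + 5 + -4 + 1) = 3/5 = 0.6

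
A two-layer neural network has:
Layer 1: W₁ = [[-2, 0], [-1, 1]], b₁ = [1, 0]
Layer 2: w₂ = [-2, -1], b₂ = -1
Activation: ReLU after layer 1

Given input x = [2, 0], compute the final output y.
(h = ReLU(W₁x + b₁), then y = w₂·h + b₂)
y = -1

Layer 1 pre-activation: z₁ = [-3, -2]
After ReLU: h = [0, 0]
Layer 2 output: y = -2×0 + -1×0 + -1 = -1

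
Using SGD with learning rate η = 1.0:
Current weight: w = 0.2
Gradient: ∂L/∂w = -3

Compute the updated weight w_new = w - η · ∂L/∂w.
w_new = 3.2

w_new = w - η·∂L/∂w = 0.2 - 1.0×(-3) = 0.2 - (-3) = 3.2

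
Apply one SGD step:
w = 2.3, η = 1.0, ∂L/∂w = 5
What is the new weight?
w_new = -2.7

w_new = w - η·∂L/∂w = 2.3 - 1.0×(5) = 2.3 - (5) = -2.7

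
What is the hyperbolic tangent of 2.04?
0.9667

tanh(2.04) = (e^(2.04) - e^(-2.04))/(e^(2.04) + e^(-2.04)) = 0.9667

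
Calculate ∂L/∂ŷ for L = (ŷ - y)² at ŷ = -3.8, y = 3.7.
∂L/∂ŷ = -15.0

∂L/∂ŷ = 2(ŷ - y) = 2(-3.8 - 3.7) = 2(-7.5) = -15.0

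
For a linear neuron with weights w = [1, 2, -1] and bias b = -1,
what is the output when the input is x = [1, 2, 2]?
y = 2

y = (1)(1) + (2)(2) + (-1)(2) + -1 = 2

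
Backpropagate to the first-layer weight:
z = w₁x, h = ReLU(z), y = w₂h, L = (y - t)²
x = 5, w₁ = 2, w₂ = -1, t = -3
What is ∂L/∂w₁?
∂L/∂w₁ = 70

Forward pass:
z = w₁x = 2×5 = 10
h = ReLU(10) = 10
y = w₂h = -1×10 = -10

Backward pass:
∂L/∂y = 2(y - t) = 2(-10 - -3) = -14
∂y/∂h = w₂ = -1
∂h/∂z = 1 (ReLU derivative)
∂z/∂w₁ = x = 5

∂L/∂w₁ = -14 × -1 × 1 × 5 = 70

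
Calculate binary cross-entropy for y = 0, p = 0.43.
L = 0.5621

L = -0·log(0.43) - 1·log(0.57) = -log(0.57) = 0.5621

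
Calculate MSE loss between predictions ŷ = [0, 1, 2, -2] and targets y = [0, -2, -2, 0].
MSE = 7.25

MSE = (1/4)((0-0)² + (1--2)² + (2--2)² + (-2-0)²) = (1/4)(0 + 9 + 16 + 4) = 7.25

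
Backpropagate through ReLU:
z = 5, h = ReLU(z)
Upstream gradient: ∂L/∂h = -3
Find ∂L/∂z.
∂L/∂z = -3

h = ReLU(5) = 5
Since z > 0: ∂h/∂z = 1
∂L/∂z = ∂L/∂h · ∂h/∂z = -3 × 1 = -3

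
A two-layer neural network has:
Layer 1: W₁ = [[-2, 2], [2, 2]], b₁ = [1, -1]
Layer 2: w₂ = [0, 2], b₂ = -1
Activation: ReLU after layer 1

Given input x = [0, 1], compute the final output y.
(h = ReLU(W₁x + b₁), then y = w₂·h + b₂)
y = 1

Layer 1 pre-activation: z₁ = [3, 1]
After ReLU: h = [3, 1]
Layer 2 output: y = 0×3 + 2×1 + -1 = 1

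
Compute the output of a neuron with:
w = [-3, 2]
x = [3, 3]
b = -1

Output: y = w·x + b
y = -4

y = (-3)(3) + (2)(3) + -1 = -4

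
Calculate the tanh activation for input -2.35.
-0.982

tanh(-2.35) = (e^(-2.35) - e^(2.35))/(e^(-2.35) + e^(2.35)) = -0.982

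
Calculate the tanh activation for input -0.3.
-0.2913

tanh(-0.3) = (e^(-0.3) - e^(0.3))/(e^(-0.3) + e^(0.3)) = -0.2913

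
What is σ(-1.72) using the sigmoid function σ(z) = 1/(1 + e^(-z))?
0.1519

sigmoid(-1.72) = 1/(1 + e^(1.72)) = 1/(1 + 5.585) = 0.1519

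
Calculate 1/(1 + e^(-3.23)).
0.9619

sigmoid(3.23) = 1/(1 + e^(-3.23)) = 1/(1 + 0.03956) = 0.9619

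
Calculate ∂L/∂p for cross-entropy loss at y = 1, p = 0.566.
∂L/∂p = -1.767

∂L/∂p = -y/p + (1-y)/(1-p) = -1/0.566 + 0 = -1.767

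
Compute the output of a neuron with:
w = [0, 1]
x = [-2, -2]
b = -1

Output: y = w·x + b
y = -3

y = (0)(-2) + (1)(-2) + -1 = -3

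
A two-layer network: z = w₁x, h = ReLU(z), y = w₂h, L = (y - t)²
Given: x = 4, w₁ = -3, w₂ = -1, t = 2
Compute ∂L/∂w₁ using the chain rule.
∂L/∂w₁ = 0

Forward pass:
z = w₁x = -3×4 = -12
h = ReLU(-12) = 0
y = w₂h = -1×0 = 0

Backward pass:
∂L/∂y = 2(y - t) = 2(0 - 2) = -4
∂y/∂h = w₂ = -1
∂h/∂z = 0 (ReLU derivative)
∂z/∂w₁ = x = 4

∂L/∂w₁ = -4 × -1 × 0 × 4 = 0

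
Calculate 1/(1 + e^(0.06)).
0.485

sigmoid(-0.06) = 1/(1 + e^(0.06)) = 1/(1 + 1.062) = 0.485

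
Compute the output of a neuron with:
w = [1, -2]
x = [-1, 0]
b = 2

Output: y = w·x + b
y = 1

y = (1)(-1) + (-2)(0) + 2 = 1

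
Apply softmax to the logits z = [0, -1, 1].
p = [0.2447, 0.09, 0.6652]

exp(z) = [1, 0.3679, 2.718]
Sum = 4.086
p = [0.2447, 0.09, 0.6652]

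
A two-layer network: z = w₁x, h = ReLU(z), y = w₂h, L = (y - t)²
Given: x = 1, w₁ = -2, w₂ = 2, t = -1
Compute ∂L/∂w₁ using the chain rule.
∂L/∂w₁ = 0

Forward pass:
z = w₁x = -2×1 = -2
h = ReLU(-2) = 0
y = w₂h = 2×0 = 0

Backward pass:
∂L/∂y = 2(y - t) = 2(0 - -1) = 2
∂y/∂h = w₂ = 2
∂h/∂z = 0 (ReLU derivative)
∂z/∂w₁ = x = 1

∂L/∂w₁ = 2 × 2 × 0 × 1 = 0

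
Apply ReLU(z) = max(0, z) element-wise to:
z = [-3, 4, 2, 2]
h = [0, 4, 2, 2]

ReLU applied element-wise: max(0,-3)=0, max(0,4)=4, max(0,2)=2, max(0,2)=2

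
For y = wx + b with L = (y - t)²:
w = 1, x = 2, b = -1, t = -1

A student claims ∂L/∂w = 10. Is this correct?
Incorrect

y = (1)(2) + -1 = 1
∂L/∂y = 2(y - t) = 2(1 - -1) = 4
∂y/∂w = x = 2
∂L/∂w = 4 × 2 = 8

Claimed value: 10
Incorrect: The correct gradient is 8.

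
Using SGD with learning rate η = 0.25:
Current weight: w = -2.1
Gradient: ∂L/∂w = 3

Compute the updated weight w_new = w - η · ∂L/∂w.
w_new = -2.85

w_new = w - η·∂L/∂w = -2.1 - 0.25×(3) = -2.1 - (0.75) = -2.85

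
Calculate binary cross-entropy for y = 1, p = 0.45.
L = 0.7985

L = -1·log(0.45) - 0·log(0.55) = -log(0.45) = 0.7985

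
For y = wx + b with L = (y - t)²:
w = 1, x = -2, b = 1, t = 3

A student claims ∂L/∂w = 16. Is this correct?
Correct

y = (1)(-2) + 1 = -1
∂L/∂y = 2(y - t) = 2(-1 - 3) = -8
∂y/∂w = x = -2
∂L/∂w = -8 × -2 = 16

Claimed value: 16
Correct: The correct gradient is 16.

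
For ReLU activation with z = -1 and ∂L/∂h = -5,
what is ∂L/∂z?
∂L/∂z = 0

h = ReLU(-1) = 0
Since z < 0: ∂h/∂z = 0
∂L/∂z = ∂L/∂h · ∂h/∂z = -5 × 0 = 0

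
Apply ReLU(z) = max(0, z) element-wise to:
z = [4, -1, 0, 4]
h = [4, 0, 0, 4]

ReLU applied element-wise: max(0,4)=4, max(0,-1)=0, max(0,0)=0, max(0,4)=4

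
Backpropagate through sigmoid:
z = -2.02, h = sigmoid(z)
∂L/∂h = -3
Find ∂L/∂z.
∂L/∂z = -0.3102

σ(-2.02) = 0.1171
σ'(-2.02) = σ(-2.02)(1 - σ(-2.02)) = 0.1171 × 0.8829 = 0.1034
∂L/∂z = ∂L/∂h · σ'(z) = -3 × 0.1034 = -0.3102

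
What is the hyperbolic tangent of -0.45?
-0.4219

tanh(-0.45) = (e^(-0.45) - e^(0.45))/(e^(-0.45) + e^(0.45)) = -0.4219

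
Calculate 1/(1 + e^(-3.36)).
0.9664

sigmoid(3.36) = 1/(1 + e^(-3.36)) = 1/(1 + 0.03474) = 0.9664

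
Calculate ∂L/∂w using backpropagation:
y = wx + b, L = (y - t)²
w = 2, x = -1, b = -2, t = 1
∂L/∂w = 10

y = wx + b = (2)(-1) + -2 = -4
∂L/∂y = 2(y - t) = 2(-4 - 1) = -10
∂y/∂w = x = -1
∂L/∂w = ∂L/∂y · ∂y/∂w = -10 × -1 = 10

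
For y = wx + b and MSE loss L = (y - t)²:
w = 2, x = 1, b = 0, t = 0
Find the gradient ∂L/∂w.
∂L/∂w = 4

y = wx + b = (2)(1) + 0 = 2
∂L/∂y = 2(y - t) = 2(2 - 0) = 4
∂y/∂w = x = 1
∂L/∂w = ∂L/∂y · ∂y/∂w = 4 × 1 = 4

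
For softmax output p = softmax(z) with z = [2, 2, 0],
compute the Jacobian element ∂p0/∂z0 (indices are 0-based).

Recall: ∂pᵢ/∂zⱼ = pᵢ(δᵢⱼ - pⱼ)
∂p0/∂z0 = 0.249

p = softmax(z) = [0.4683, 0.4683, 0.06338]
p0 = 0.4683

∂p0/∂z0 = p0(1 - p0) = 0.4683 × (1 - 0.4683) = 0.249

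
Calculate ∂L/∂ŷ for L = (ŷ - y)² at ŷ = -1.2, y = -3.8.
∂L/∂ŷ = 5.2

∂L/∂ŷ = 2(ŷ - y) = 2(-1.2 - -3.8) = 2(2.6) = 5.2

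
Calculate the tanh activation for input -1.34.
-0.8717

tanh(-1.34) = (e^(-1.34) - e^(1.34))/(e^(-1.34) + e^(1.34)) = -0.8717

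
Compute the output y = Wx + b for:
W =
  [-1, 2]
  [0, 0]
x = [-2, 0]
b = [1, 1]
y = [3, 1]

Wx = [-1×-2 + 2×0, 0×-2 + 0×0]
   = [2, 0]
y = Wx + b = [2 + 1, 0 + 1] = [3, 1]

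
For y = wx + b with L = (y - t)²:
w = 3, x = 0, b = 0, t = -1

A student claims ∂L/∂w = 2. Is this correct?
Incorrect

y = (3)(0) + 0 = 0
∂L/∂y = 2(y - t) = 2(0 - -1) = 2
∂y/∂w = x = 0
∂L/∂w = 2 × 0 = 0

Claimed value: 2
Incorrect: The correct gradient is 0.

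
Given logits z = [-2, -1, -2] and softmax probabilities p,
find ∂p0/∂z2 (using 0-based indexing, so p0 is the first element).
∂p0/∂z2 = -0.04492

p = softmax(z) = [0.2119, 0.5761, 0.2119]
p0 = 0.2119, p2 = 0.2119

∂p0/∂z2 = -p0 × p2 = -0.2119 × 0.2119 = -0.04492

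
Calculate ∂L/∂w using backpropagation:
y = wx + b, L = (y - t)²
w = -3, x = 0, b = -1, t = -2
∂L/∂w = 0

y = wx + b = (-3)(0) + -1 = -1
∂L/∂y = 2(y - t) = 2(-1 - -2) = 2
∂y/∂w = x = 0
∂L/∂w = ∂L/∂y · ∂y/∂w = 2 × 0 = 0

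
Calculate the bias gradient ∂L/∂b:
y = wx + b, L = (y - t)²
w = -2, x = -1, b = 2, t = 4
∂L/∂b = 0

y = wx + b = (-2)(-1) + 2 = 4
∂L/∂y = 2(y - t) = 2(4 - 4) = 0
∂y/∂b = 1
∂L/∂b = ∂L/∂y · ∂y/∂b = 0 × 1 = 0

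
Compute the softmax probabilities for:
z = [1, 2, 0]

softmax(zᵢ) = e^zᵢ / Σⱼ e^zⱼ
p = [0.2447, 0.6652, 0.09]

exp(z) = [2.718, 7.389, 1]
Sum = 11.11
p = [0.2447, 0.6652, 0.09]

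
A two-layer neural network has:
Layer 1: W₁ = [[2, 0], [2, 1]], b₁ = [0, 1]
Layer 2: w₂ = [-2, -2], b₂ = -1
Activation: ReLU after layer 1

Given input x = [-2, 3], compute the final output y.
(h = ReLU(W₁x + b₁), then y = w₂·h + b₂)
y = -1

Layer 1 pre-activation: z₁ = [-4, 0]
After ReLU: h = [0, 0]
Layer 2 output: y = -2×0 + -2×0 + -1 = -1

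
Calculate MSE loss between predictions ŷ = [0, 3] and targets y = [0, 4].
MSE = 0.5

MSE = (1/2)((0-0)² + (3-4)²) = (1/2)(0 + 1) = 0.5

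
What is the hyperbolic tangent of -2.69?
-0.9908

tanh(-2.69) = (e^(-2.69) - e^(2.69))/(e^(-2.69) + e^(2.69)) = -0.9908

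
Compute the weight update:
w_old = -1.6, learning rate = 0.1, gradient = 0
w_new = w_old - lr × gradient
w_new = -1.6

w_new = w - η·∂L/∂w = -1.6 - 0.1×(0) = -1.6 - (0) = -1.6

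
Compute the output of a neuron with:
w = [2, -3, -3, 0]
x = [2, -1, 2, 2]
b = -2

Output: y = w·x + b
y = -1

y = (2)(2) + (-3)(-1) + (-3)(2) + (0)(2) + -2 = -1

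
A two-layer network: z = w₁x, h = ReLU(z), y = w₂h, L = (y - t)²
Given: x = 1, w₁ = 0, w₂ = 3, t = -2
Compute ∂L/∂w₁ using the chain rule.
∂L/∂w₁ = 0

Forward pass:
z = w₁x = 0×1 = 0
h = ReLU(0) = 0
y = w₂h = 3×0 = 0

Backward pass:
∂L/∂y = 2(y - t) = 2(0 - -2) = 4
∂y/∂h = w₂ = 3
∂h/∂z = 0 (ReLU derivative)
∂z/∂w₁ = x = 1

∂L/∂w₁ = 4 × 3 × 0 × 1 = 0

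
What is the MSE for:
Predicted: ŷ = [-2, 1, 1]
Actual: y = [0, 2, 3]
MSE = 3

MSE = (1/3)((-2-0)² + (1-2)² + (1-3)²) = (1/3)(4 + 1 + 4) = 3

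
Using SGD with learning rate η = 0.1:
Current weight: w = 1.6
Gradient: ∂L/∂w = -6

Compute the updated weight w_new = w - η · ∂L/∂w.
w_new = 2.2

w_new = w - η·∂L/∂w = 1.6 - 0.1×(-6) = 1.6 - (-0.6) = 2.2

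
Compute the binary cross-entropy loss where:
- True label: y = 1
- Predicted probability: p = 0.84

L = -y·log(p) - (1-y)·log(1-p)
L = 0.1744

L = -1·log(0.84) - 0·log(0.16) = -log(0.84) = 0.1744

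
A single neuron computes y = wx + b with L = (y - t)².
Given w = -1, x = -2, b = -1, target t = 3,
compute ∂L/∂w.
∂L/∂w = 8

y = wx + b = (-1)(-2) + -1 = 1
∂L/∂y = 2(y - t) = 2(1 - 3) = -4
∂y/∂w = x = -2
∂L/∂w = ∂L/∂y · ∂y/∂w = -4 × -2 = 8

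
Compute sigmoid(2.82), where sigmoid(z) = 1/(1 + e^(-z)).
0.9437

sigmoid(2.82) = 1/(1 + e^(-2.82)) = 1/(1 + 0.05961) = 0.9437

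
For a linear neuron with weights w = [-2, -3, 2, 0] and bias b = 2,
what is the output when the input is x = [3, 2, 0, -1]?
y = -10

y = (-2)(3) + (-3)(2) + (2)(0) + (0)(-1) + 2 = -10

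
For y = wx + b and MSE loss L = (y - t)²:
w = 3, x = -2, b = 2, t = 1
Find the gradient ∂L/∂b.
∂L/∂b = -10

y = wx + b = (3)(-2) + 2 = -4
∂L/∂y = 2(y - t) = 2(-4 - 1) = -10
∂y/∂b = 1
∂L/∂b = ∂L/∂y · ∂y/∂b = -10 × 1 = -10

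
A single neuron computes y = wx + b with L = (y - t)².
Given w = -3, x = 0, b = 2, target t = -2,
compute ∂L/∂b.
∂L/∂b = 8

y = wx + b = (-3)(0) + 2 = 2
∂L/∂y = 2(y - t) = 2(2 - -2) = 8
∂y/∂b = 1
∂L/∂b = ∂L/∂y · ∂y/∂b = 8 × 1 = 8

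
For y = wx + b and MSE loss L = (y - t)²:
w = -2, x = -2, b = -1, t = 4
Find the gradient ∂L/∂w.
∂L/∂w = 4

y = wx + b = (-2)(-2) + -1 = 3
∂L/∂y = 2(y - t) = 2(3 - 4) = -2
∂y/∂w = x = -2
∂L/∂w = ∂L/∂y · ∂y/∂w = -2 × -2 = 4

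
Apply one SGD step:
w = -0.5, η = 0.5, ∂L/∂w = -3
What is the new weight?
w_new = 1

w_new = w - η·∂L/∂w = -0.5 - 0.5×(-3) = -0.5 - (-1.5) = 1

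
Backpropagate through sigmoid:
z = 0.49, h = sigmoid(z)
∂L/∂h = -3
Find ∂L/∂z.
∂L/∂z = -0.7067

σ(0.49) = 0.6201
σ'(0.49) = σ(0.49)(1 - σ(0.49)) = 0.6201 × 0.3799 = 0.2356
∂L/∂z = ∂L/∂h · σ'(z) = -3 × 0.2356 = -0.7067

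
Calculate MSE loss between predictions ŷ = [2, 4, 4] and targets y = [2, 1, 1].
MSE = 6

MSE = (1/3)((2-2)² + (4-1)² + (4-1)²) = (1/3)(0 + 9 + 9) = 6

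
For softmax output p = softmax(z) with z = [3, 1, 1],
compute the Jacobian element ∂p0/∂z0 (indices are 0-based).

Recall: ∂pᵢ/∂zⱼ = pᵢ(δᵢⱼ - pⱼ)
∂p0/∂z0 = 0.1676

p = softmax(z) = [0.787, 0.1065, 0.1065]
p0 = 0.787

∂p0/∂z0 = p0(1 - p0) = 0.787 × (1 - 0.787) = 0.1676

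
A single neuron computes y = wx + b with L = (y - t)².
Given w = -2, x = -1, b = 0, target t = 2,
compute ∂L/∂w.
∂L/∂w = 0

y = wx + b = (-2)(-1) + 0 = 2
∂L/∂y = 2(y - t) = 2(2 - 2) = 0
∂y/∂w = x = -1
∂L/∂w = ∂L/∂y · ∂y/∂w = 0 × -1 = 0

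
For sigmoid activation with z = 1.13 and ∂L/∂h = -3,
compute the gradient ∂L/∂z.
∂L/∂z = -0.5536

σ(1.13) = 0.7558
σ'(1.13) = σ(1.13)(1 - σ(1.13)) = 0.7558 × 0.2442 = 0.1845
∂L/∂z = ∂L/∂h · σ'(z) = -3 × 0.1845 = -0.5536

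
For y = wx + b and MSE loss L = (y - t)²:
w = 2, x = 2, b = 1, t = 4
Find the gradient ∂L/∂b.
∂L/∂b = 2

y = wx + b = (2)(2) + 1 = 5
∂L/∂y = 2(y - t) = 2(5 - 4) = 2
∂y/∂b = 1
∂L/∂b = ∂L/∂y · ∂y/∂b = 2 × 1 = 2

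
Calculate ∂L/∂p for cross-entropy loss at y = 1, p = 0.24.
∂L/∂p = -4.167

∂L/∂p = -y/p + (1-y)/(1-p) = -1/0.24 + 0 = -4.167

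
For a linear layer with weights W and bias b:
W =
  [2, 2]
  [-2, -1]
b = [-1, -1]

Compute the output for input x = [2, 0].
y = [3, -5]

Wx = [2×2 + 2×0, -2×2 + -1×0]
   = [4, -4]
y = Wx + b = [4 + -1, -4 + -1] = [3, -5]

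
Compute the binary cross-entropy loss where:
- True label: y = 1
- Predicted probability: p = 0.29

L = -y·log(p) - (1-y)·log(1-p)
L = 1.238

L = -1·log(0.29) - 0·log(0.71) = -log(0.29) = 1.238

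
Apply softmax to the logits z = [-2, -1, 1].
p = [0.042, 0.1142, 0.8438]

exp(z) = [0.1353, 0.3679, 2.718]
Sum = 3.221
p = [0.042, 0.1142, 0.8438]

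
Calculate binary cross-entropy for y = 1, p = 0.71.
L = 0.3425

L = -1·log(0.71) - 0·log(0.29) = -log(0.71) = 0.3425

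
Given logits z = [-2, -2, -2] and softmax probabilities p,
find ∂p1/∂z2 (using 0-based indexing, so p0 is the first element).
∂p1/∂z2 = -0.1111

p = softmax(z) = [0.3333, 0.3333, 0.3333]
p1 = 0.3333, p2 = 0.3333

∂p1/∂z2 = -p1 × p2 = -0.3333 × 0.3333 = -0.1111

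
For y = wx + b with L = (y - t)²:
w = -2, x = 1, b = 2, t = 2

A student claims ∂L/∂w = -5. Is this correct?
Incorrect

y = (-2)(1) + 2 = 0
∂L/∂y = 2(y - t) = 2(0 - 2) = -4
∂y/∂w = x = 1
∂L/∂w = -4 × 1 = -4

Claimed value: -5
Incorrect: The correct gradient is -4.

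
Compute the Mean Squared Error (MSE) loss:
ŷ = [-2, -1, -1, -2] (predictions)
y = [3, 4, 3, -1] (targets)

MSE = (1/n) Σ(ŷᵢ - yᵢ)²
MSE = 16.75

MSE = (1/4)((-2-3)² + (-1-4)² + (-1-3)² + (-2--1)²) = (1/4)(25 + 25 + 16 + 1) = 16.75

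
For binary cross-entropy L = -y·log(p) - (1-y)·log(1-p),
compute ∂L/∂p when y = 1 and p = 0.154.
∂L/∂p = -6.494

∂L/∂p = -y/p + (1-y)/(1-p) = -1/0.154 + 0 = -6.494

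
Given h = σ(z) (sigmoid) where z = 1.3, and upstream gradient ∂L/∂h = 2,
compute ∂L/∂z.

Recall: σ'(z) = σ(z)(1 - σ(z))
∂L/∂z = 0.3366

σ(1.3) = 0.7858
σ'(1.3) = σ(1.3)(1 - σ(1.3)) = 0.7858 × 0.2142 = 0.1683
∂L/∂z = ∂L/∂h · σ'(z) = 2 × 0.1683 = 0.3366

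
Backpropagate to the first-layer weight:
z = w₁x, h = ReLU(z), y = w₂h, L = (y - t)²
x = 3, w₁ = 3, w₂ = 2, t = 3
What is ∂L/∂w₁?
∂L/∂w₁ = 180

Forward pass:
z = w₁x = 3×3 = 9
h = ReLU(9) = 9
y = w₂h = 2×9 = 18

Backward pass:
∂L/∂y = 2(y - t) = 2(18 - 3) = 30
∂y/∂h = w₂ = 2
∂h/∂z = 1 (ReLU derivative)
∂z/∂w₁ = x = 3

∂L/∂w₁ = 30 × 2 × 1 × 3 = 180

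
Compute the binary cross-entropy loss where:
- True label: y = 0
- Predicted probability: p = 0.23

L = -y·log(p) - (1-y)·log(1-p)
L = 0.2614

L = -0·log(0.23) - 1·log(0.77) = -log(0.77) = 0.2614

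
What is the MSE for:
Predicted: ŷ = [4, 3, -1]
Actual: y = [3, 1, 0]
MSE = 2

MSE = (1/3)((4-3)² + (3-1)² + (-1-0)²) = (1/3)(1 + 4 + 1) = 2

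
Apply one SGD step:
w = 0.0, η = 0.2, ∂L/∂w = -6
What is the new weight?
w_new = 1.2

w_new = w - η·∂L/∂w = 0.0 - 0.2×(-6) = 0.0 - (-1.2) = 1.2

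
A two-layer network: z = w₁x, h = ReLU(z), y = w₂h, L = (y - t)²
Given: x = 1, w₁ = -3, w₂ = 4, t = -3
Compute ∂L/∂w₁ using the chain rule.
∂L/∂w₁ = 0

Forward pass:
z = w₁x = -3×1 = -3
h = ReLU(-3) = 0
y = w₂h = 4×0 = 0

Backward pass:
∂L/∂y = 2(y - t) = 2(0 - -3) = 6
∂y/∂h = w₂ = 4
∂h/∂z = 0 (ReLU derivative)
∂z/∂w₁ = x = 1

∂L/∂w₁ = 6 × 4 × 0 × 1 = 0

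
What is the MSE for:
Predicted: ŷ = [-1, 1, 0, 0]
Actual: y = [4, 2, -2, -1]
MSE = 7.75

MSE = (1/4)((-1-4)² + (1-2)² + (0--2)² + (0--1)²) = (1/4)(25 + 1 + 4 + 1) = 7.75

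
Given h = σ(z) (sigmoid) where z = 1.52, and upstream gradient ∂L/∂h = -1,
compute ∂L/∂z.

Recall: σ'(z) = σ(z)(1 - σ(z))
∂L/∂z = -0.1473

σ(1.52) = 0.8205
σ'(1.52) = σ(1.52)(1 - σ(1.52)) = 0.8205 × 0.1795 = 0.1473
∂L/∂z = ∂L/∂h · σ'(z) = -1 × 0.1473 = -0.1473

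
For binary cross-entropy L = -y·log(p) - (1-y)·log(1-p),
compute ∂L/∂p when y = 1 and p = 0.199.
∂L/∂p = -5.025

∂L/∂p = -y/p + (1-y)/(1-p) = -1/0.199 + 0 = -5.025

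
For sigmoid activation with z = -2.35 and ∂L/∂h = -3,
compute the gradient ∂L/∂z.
∂L/∂z = -0.2385

σ(-2.35) = 0.08707
σ'(-2.35) = σ(-2.35)(1 - σ(-2.35)) = 0.08707 × 0.9129 = 0.07949
∂L/∂z = ∂L/∂h · σ'(z) = -3 × 0.07949 = -0.2385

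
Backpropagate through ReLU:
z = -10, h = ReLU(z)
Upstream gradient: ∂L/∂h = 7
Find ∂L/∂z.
∂L/∂z = 0

h = ReLU(-10) = 0
Since z < 0: ∂h/∂z = 0
∂L/∂z = ∂L/∂h · ∂h/∂z = 7 × 0 = 0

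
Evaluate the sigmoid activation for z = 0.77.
0.6835

sigmoid(0.77) = 1/(1 + e^(-0.77)) = 1/(1 + 0.463) = 0.6835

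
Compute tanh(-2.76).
-0.992

tanh(-2.76) = (e^(-2.76) - e^(2.76))/(e^(-2.76) + e^(2.76)) = -0.992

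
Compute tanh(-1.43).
-0.8917

tanh(-1.43) = (e^(-1.43) - e^(1.43))/(e^(-1.43) + e^(1.43)) = -0.8917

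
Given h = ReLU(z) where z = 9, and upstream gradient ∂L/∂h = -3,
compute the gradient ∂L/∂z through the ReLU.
∂L/∂z = -3

h = ReLU(9) = 9
Since z > 0: ∂h/∂z = 1
∂L/∂z = ∂L/∂h · ∂h/∂z = -3 × 1 = -3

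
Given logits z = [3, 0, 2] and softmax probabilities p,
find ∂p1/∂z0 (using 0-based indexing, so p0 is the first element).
∂p1/∂z0 = -0.02477

p = softmax(z) = [0.7054, 0.03512, 0.2595]
p1 = 0.03512, p0 = 0.7054

∂p1/∂z0 = -p1 × p0 = -0.03512 × 0.7054 = -0.02477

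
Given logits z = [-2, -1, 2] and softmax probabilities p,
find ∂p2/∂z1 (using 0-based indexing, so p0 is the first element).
∂p2/∂z1 = -0.04364

p = softmax(z) = [0.01715, 0.04661, 0.9362]
p2 = 0.9362, p1 = 0.04661

∂p2/∂z1 = -p2 × p1 = -0.9362 × 0.04661 = -0.04364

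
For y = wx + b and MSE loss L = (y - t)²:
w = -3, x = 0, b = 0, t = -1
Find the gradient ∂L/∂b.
∂L/∂b = 2

y = wx + b = (-3)(0) + 0 = 0
∂L/∂y = 2(y - t) = 2(0 - -1) = 2
∂y/∂b = 1
∂L/∂b = ∂L/∂y · ∂y/∂b = 2 × 1 = 2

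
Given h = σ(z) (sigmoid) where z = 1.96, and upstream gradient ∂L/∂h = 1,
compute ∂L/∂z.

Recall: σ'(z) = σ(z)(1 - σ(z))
∂L/∂z = 0.1082

σ(1.96) = 0.8765
σ'(1.96) = σ(1.96)(1 - σ(1.96)) = 0.8765 × 0.1235 = 0.1082
∂L/∂z = ∂L/∂h · σ'(z) = 1 × 0.1082 = 0.1082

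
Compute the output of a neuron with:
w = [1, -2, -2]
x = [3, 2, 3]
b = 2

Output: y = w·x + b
y = -5

y = (1)(3) + (-2)(2) + (-2)(3) + 2 = -5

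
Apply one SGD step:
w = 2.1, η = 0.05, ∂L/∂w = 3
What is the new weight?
w_new = 1.95

w_new = w - η·∂L/∂w = 2.1 - 0.05×(3) = 2.1 - (0.15) = 1.95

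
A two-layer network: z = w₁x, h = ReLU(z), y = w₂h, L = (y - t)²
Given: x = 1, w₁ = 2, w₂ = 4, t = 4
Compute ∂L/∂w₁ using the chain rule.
∂L/∂w₁ = 32

Forward pass:
z = w₁x = 2×1 = 2
h = ReLU(2) = 2
y = w₂h = 4×2 = 8

Backward pass:
∂L/∂y = 2(y - t) = 2(8 - 4) = 8
∂y/∂h = w₂ = 4
∂h/∂z = 1 (ReLU derivative)
∂z/∂w₁ = x = 1

∂L/∂w₁ = 8 × 4 × 1 × 1 = 32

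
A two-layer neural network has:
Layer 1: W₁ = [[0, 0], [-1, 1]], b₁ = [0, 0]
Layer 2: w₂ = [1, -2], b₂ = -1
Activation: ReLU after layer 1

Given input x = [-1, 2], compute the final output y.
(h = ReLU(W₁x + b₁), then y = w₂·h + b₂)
y = -7

Layer 1 pre-activation: z₁ = [0, 3]
After ReLU: h = [0, 3]
Layer 2 output: y = 1×0 + -2×3 + -1 = -7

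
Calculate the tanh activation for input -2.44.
-0.9849

tanh(-2.44) = (e^(-2.44) - e^(2.44))/(e^(-2.44) + e^(2.44)) = -0.9849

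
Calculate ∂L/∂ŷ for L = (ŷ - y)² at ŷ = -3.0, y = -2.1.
∂L/∂ŷ = -1.8

∂L/∂ŷ = 2(ŷ - y) = 2(-3.0 - -2.1) = 2(-0.9) = -1.8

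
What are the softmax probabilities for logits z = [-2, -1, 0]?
p = [0.09, 0.2447, 0.6652]

exp(z) = [0.1353, 0.3679, 1]
Sum = 1.503
p = [0.09, 0.2447, 0.6652]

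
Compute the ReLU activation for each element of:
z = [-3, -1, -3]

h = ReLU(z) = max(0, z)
h = [0, 0, 0]

ReLU applied element-wise: max(0,-3)=0, max(0,-1)=0, max(0,-3)=0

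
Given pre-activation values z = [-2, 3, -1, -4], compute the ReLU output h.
h = [0, 3, 0, 0]

ReLU applied element-wise: max(0,-2)=0, max(0,3)=3, max(0,-1)=0, max(0,-4)=0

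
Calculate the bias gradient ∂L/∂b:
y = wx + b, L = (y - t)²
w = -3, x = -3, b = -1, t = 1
∂L/∂b = 14

y = wx + b = (-3)(-3) + -1 = 8
∂L/∂y = 2(y - t) = 2(8 - 1) = 14
∂y/∂b = 1
∂L/∂b = ∂L/∂y · ∂y/∂b = 14 × 1 = 14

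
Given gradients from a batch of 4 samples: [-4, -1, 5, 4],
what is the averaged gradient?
Average gradient = 1

Average = (1/4)(-4 + -1 + 5 + 4) = 4/4 = 1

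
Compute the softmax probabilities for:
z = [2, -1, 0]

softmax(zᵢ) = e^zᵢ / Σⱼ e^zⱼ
p = [0.8438, 0.042, 0.1142]

exp(z) = [7.389, 0.3679, 1]
Sum = 8.757
p = [0.8438, 0.042, 0.1142]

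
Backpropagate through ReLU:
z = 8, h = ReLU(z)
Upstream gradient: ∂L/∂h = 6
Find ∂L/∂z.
∂L/∂z = 6

h = ReLU(8) = 8
Since z > 0: ∂h/∂z = 1
∂L/∂z = ∂L/∂h · ∂h/∂z = 6 × 1 = 6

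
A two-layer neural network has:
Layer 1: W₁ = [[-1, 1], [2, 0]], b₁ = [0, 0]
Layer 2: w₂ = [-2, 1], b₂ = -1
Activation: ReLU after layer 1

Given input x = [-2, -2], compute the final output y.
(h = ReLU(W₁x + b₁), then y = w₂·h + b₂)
y = -1

Layer 1 pre-activation: z₁ = [0, -4]
After ReLU: h = [0, 0]
Layer 2 output: y = -2×0 + 1×0 + -1 = -1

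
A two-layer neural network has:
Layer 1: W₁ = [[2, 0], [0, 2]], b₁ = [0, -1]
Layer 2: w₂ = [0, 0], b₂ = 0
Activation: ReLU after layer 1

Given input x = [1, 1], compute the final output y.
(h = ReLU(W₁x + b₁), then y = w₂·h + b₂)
y = 0

Layer 1 pre-activation: z₁ = [2, 1]
After ReLU: h = [2, 1]
Layer 2 output: y = 0×2 + 0×1 + 0 = 0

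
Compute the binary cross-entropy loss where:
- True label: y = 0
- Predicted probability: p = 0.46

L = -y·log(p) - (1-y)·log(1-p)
L = 0.6162

L = -0·log(0.46) - 1·log(0.54) = -log(0.54) = 0.6162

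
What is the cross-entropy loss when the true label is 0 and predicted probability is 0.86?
L = 1.966

L = -0·log(0.86) - 1·log(0.14) = -log(0.14) = 1.966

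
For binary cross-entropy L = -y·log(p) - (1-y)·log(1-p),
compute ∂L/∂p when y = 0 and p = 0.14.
∂L/∂p = 1.163

∂L/∂p = -y/p + (1-y)/(1-p) = 0 + 1/0.86 = 1.163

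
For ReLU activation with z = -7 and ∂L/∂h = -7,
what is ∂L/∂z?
∂L/∂z = 0

h = ReLU(-7) = 0
Since z < 0: ∂h/∂z = 0
∂L/∂z = ∂L/∂h · ∂h/∂z = -7 × 0 = 0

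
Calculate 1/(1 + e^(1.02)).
0.265

sigmoid(-1.02) = 1/(1 + e^(1.02)) = 1/(1 + 2.773) = 0.265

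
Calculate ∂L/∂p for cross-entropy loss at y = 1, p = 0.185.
∂L/∂p = -5.405

∂L/∂p = -y/p + (1-y)/(1-p) = -1/0.185 + 0 = -5.405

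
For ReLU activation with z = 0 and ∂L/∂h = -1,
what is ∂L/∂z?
∂L/∂z = 0

h = ReLU(0) = 0
At z = 0: ∂h/∂z = 0 (by convention)
∂L/∂z = ∂L/∂h · ∂h/∂z = -1 × 0 = 0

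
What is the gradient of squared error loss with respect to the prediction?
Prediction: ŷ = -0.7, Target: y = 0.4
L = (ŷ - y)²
∂L/∂ŷ = -2.2

∂L/∂ŷ = 2(ŷ - y) = 2(-0.7 - 0.4) = 2(-1.1) = -2.2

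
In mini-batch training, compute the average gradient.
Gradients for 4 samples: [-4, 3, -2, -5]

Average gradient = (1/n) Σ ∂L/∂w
Average gradient = -2

Average = (1/4)(-4 + 3 + -2 + -5) = -8/4 = -2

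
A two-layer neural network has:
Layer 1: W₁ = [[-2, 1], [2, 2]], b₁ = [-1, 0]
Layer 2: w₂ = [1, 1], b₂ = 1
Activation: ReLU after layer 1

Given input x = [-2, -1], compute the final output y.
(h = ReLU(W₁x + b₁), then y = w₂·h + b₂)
y = 3

Layer 1 pre-activation: z₁ = [2, -6]
After ReLU: h = [2, 0]
Layer 2 output: y = 1×2 + 1×0 + 1 = 3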